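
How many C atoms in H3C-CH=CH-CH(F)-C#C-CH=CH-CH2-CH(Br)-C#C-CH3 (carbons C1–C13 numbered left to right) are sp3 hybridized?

C1: sp3 ✓
C2: sp2
C3: sp2
C4: sp3 ✓
C5: sp
C6: sp
C7: sp2
C8: sp2
C9: sp3 ✓
C10: sp3 ✓
C11: sp
C12: sp
C13: sp3 ✓
C1, C4, C9, C10, C13 → 5 sp3 carbons.

5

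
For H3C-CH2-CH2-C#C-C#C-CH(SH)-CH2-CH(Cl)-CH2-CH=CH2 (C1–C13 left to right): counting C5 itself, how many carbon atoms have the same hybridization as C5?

4

C5 is sp (two π bonds).
C1: sp3
C2: sp3
C3: sp3
C4: sp ✓
C5: sp ✓
C6: sp ✓
C7: sp ✓
C8: sp3
C9: sp3
C10: sp3
C11: sp3
C12: sp2
C13: sp2
4 carbons are sp.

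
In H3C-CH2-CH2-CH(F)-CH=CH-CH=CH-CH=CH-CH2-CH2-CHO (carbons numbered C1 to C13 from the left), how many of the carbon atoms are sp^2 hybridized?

C1: sp3
C2: sp3
C3: sp3
C4: sp3
C5: sp2 ✓
C6: sp2 ✓
C7: sp2 ✓
C8: sp2 ✓
C9: sp2 ✓
C10: sp2 ✓
C11: sp3
C12: sp3
C13: sp2 ✓
C5, C6, C7, C8, C9, C10, C13 → 7 sp2 carbons.

7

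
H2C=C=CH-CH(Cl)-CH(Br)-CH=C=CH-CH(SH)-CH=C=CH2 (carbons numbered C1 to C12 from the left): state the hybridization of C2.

C2: 2 σ bonds, plus two π bonds — 2 electron domains, sp.

sp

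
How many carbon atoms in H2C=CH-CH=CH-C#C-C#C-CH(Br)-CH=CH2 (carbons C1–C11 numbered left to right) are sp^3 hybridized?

1

C1: sp2
C2: sp2
C3: sp2
C4: sp2
C5: sp
C6: sp
C7: sp
C8: sp
C9: sp3 ✓
C10: sp2
C11: sp2
C9 → 1 sp3 carbon.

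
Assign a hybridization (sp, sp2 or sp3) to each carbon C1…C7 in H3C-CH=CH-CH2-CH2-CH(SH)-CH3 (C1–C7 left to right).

C1 sp3, C2 sp2, C3 sp2, C4 sp3, C5 sp3, C6 sp3, C7 sp3

C1: 4 σ bonds — 4 electron domains, sp3.
C2 (3 σ bonds, plus one π bond) has steric number 3: sp2.
C3 has 3 σ bonds, plus one π bond: steric number 3 → sp2.
C4 has 4 σ bonds: steric number 4 → sp3.
C5 (4 σ bonds) has steric number 4: sp3.
C6 (4 σ bonds) has steric number 4: sp3.
C7 carries 4 σ bonds, giving a steric number of 4, so it is sp3.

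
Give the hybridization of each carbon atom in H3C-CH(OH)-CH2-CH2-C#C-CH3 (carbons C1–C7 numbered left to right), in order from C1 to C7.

C1 has 4 σ bonds: steric number 4 → sp3.
C2: 4 σ bonds; 4 regions of electron density → sp3.
C3: 4 σ bonds; 4 regions of electron density → sp3.
C4 has 4 σ bonds: steric number 4 → sp3.
C5 has 2 σ bonds, plus two π bonds: steric number 2 → sp.
C6 is sp: 2 σ bonds, plus two π bonds, 2 electron-density regions.
C7 — 4 σ bonds. Steric number 4, so sp3.

C1 sp3, C2 sp3, C3 sp3, C4 sp3, C5 sp, C6 sp, C7 sp3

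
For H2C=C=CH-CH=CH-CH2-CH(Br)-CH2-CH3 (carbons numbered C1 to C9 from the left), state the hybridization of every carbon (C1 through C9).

C1 carries 3 σ bonds, plus one π bond, giving a steric number of 3, so it is sp2.
C2 carries 2 σ bonds, plus two π bonds, giving a steric number of 2, so it is sp.
C3 carries 3 σ bonds, plus one π bond, giving a steric number of 3, so it is sp2.
C4 carries 3 σ bonds, plus one π bond, giving a steric number of 3, so it is sp2.
C5: 3 σ bonds, plus one π bond — 3 electron domains, sp2.
C6 (4 σ bonds) has steric number 4: sp3.
C7 is sp3: 4 σ bonds, 4 electron-density regions.
C8 (4 σ bonds) has steric number 4: sp3.
C9 is sp3: 4 σ bonds, 4 electron-density regions.

C1 sp2, C2 sp, C3 sp2, C4 sp2, C5 sp2, C6 sp3, C7 sp3, C8 sp3, C9 sp3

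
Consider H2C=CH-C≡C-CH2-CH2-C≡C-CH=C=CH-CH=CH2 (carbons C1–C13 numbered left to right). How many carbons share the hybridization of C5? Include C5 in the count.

C5 is sp3 (only σ bonds).
C1: sp2
C2: sp2
C3: sp
C4: sp
C5: sp3 ✓
C6: sp3 ✓
C7: sp
C8: sp
C9: sp2
C10: sp
C11: sp2
C12: sp2
C13: sp2
2 carbons are sp3.

2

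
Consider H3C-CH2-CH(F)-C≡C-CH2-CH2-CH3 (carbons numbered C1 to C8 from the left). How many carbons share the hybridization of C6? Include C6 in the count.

C6 is sp3 (only σ bonds).
C1: sp3 ✓
C2: sp3 ✓
C3: sp3 ✓
C4: sp
C5: sp
C6: sp3 ✓
C7: sp3 ✓
C8: sp3 ✓
6 carbons are sp3.

6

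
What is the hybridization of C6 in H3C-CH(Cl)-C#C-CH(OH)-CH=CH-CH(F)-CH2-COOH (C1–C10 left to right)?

C6 has 3 σ bonds, plus one π bond: steric number 3 → sp2.

sp^2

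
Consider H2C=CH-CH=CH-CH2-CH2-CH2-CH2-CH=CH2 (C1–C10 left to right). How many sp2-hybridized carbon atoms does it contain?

6

C1: sp2 ✓
C2: sp2 ✓
C3: sp2 ✓
C4: sp2 ✓
C5: sp3
C6: sp3
C7: sp3
C8: sp3
C9: sp2 ✓
C10: sp2 ✓
C1, C2, C3, C4, C9, C10 → 6 sp2 carbons.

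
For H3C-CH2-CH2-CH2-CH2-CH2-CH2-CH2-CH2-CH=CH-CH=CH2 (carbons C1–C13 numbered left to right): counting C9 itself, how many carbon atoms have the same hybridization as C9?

C9 is sp3 (only σ bonds).
C1: sp3 ✓
C2: sp3 ✓
C3: sp3 ✓
C4: sp3 ✓
C5: sp3 ✓
C6: sp3 ✓
C7: sp3 ✓
C8: sp3 ✓
C9: sp3 ✓
C10: sp2
C11: sp2
C12: sp2
C13: sp2
9 carbons are sp3.

9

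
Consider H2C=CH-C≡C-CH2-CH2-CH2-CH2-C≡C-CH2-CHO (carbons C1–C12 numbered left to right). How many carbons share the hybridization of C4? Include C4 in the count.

C4 is sp (two π bonds).
C1: sp2
C2: sp2
C3: sp ✓
C4: sp ✓
C5: sp3
C6: sp3
C7: sp3
C8: sp3
C9: sp ✓
C10: sp ✓
C11: sp3
C12: sp2
4 carbons are sp.

4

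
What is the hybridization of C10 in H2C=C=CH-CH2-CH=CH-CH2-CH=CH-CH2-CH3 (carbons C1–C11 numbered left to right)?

sp^3

C10: 4 σ bonds — 4 electron domains, sp3.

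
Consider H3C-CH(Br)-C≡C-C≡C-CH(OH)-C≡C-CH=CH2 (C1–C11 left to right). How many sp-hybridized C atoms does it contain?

C1: sp3
C2: sp3
C3: sp ✓
C4: sp ✓
C5: sp ✓
C6: sp ✓
C7: sp3
C8: sp ✓
C9: sp ✓
C10: sp2
C11: sp2
C3, C4, C5, C6, C8, C9 → 6 sp carbons.

6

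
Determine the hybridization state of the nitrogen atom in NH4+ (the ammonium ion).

sp3

Four σ bonds, no lone pair → sp3, tetrahedral.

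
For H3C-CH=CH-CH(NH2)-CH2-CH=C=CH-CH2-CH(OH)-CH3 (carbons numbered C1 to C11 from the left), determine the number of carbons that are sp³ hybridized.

C1: sp3 ✓
C2: sp2
C3: sp2
C4: sp3 ✓
C5: sp3 ✓
C6: sp2
C7: sp
C8: sp2
C9: sp3 ✓
C10: sp3 ✓
C11: sp3 ✓
C1, C4, C5, C9, C10, C11 → 6 sp3 carbons.

6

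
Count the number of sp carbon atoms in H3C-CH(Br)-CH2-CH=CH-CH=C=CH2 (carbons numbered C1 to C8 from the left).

1

C1: sp3
C2: sp3
C3: sp3
C4: sp2
C5: sp2
C6: sp2
C7: sp ✓
C8: sp2
C7 → 1 sp carbon.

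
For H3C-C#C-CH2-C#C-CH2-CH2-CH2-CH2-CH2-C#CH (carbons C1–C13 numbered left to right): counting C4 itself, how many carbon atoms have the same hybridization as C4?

7

C4 is sp3 (only σ bonds).
C1: sp3 ✓
C2: sp
C3: sp
C4: sp3 ✓
C5: sp
C6: sp
C7: sp3 ✓
C8: sp3 ✓
C9: sp3 ✓
C10: sp3 ✓
C11: sp3 ✓
C12: sp
C13: sp
7 carbons are sp3.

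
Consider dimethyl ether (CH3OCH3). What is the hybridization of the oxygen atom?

Two σ bonds + two lone pairs = steric number 4 → sp3.

sp^3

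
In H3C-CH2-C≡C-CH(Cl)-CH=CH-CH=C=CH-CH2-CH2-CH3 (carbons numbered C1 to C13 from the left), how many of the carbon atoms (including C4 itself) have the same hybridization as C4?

3

C4 is sp (two π bonds).
C1: sp3
C2: sp3
C3: sp ✓
C4: sp ✓
C5: sp3
C6: sp2
C7: sp2
C8: sp2
C9: sp ✓
C10: sp2
C11: sp3
C12: sp3
C13: sp3
3 carbons are sp.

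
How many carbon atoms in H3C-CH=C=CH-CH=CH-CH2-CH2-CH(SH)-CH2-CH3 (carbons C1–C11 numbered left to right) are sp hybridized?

C1: sp3
C2: sp2
C3: sp ✓
C4: sp2
C5: sp2
C6: sp2
C7: sp3
C8: sp3
C9: sp3
C10: sp3
C11: sp3
C3 → 1 sp carbon.

1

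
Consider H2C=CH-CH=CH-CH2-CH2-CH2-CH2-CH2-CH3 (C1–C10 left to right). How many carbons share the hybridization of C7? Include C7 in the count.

C7 is sp3 (only σ bonds).
C1: sp2
C2: sp2
C3: sp2
C4: sp2
C5: sp3 ✓
C6: sp3 ✓
C7: sp3 ✓
C8: sp3 ✓
C9: sp3 ✓
C10: sp3 ✓
6 carbons are sp3.

6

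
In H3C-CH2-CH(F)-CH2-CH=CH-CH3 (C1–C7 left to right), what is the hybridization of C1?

sp^3

C1: 4 σ bonds; 4 regions of electron density → sp3.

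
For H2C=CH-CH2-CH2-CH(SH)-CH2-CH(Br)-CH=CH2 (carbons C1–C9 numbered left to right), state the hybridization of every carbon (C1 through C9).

C1 (3 σ bonds, plus one π bond) has steric number 3: sp2.
C2 (3 σ bonds, plus one π bond) has steric number 3: sp2.
C3 — 4 σ bonds. Steric number 4, so sp3.
C4 — 4 σ bonds. Steric number 4, so sp3.
C5 carries 4 σ bonds, giving a steric number of 4, so it is sp3.
C6 is sp3: 4 σ bonds, 4 electron-density regions.
C7 (4 σ bonds) has steric number 4: sp3.
C8 — 3 σ bonds, plus one π bond. Steric number 3, so sp2.
C9 (3 σ bonds, plus one π bond) has steric number 3: sp2.

C1 sp2, C2 sp2, C3 sp3, C4 sp3, C5 sp3, C6 sp3, C7 sp3, C8 sp2, C9 sp2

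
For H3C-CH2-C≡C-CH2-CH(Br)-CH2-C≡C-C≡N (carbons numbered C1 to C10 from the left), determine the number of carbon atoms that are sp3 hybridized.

5

C1: sp3 ✓
C2: sp3 ✓
C3: sp
C4: sp
C5: sp3 ✓
C6: sp3 ✓
C7: sp3 ✓
C8: sp
C9: sp
C10: sp
C1, C2, C5, C6, C7 → 5 sp3 carbons.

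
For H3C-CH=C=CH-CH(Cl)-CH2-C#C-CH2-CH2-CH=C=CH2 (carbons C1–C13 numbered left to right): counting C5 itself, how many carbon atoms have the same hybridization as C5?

C5 is sp3 (only σ bonds).
C1: sp3 ✓
C2: sp2
C3: sp
C4: sp2
C5: sp3 ✓
C6: sp3 ✓
C7: sp
C8: sp
C9: sp3 ✓
C10: sp3 ✓
C11: sp2
C12: sp
C13: sp2
5 carbons are sp3.

5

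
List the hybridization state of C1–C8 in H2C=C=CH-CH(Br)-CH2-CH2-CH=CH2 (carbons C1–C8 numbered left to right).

C1 sp2, C2 sp, C3 sp2, C4 sp3, C5 sp3, C6 sp3, C7 sp2, C8 sp2

C1: 3 σ bonds, plus one π bond — 3 electron domains, sp2.
C2: 2 σ bonds, plus two π bonds — 2 electron domains, sp.
C3: 3 σ bonds, plus one π bond; 3 regions of electron density → sp2.
C4 (4 σ bonds) has steric number 4: sp3.
C5: 4 σ bonds; 4 regions of electron density → sp3.
C6 — 4 σ bonds. Steric number 4, so sp3.
C7 is sp2: 3 σ bonds, plus one π bond, 3 electron-density regions.
C8: 3 σ bonds, plus one π bond; 3 regions of electron density → sp2.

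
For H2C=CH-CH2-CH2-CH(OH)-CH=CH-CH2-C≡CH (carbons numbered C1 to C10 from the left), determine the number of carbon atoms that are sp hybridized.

2

C1: sp2
C2: sp2
C3: sp3
C4: sp3
C5: sp3
C6: sp2
C7: sp2
C8: sp3
C9: sp ✓
C10: sp ✓
C9, C10 → 2 sp carbons.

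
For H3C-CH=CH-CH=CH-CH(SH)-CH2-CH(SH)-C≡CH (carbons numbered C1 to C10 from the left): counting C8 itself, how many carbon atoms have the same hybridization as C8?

C8 is sp3 (only σ bonds).
C1: sp3 ✓
C2: sp2
C3: sp2
C4: sp2
C5: sp2
C6: sp3 ✓
C7: sp3 ✓
C8: sp3 ✓
C9: sp
C10: sp
4 carbons are sp3.

4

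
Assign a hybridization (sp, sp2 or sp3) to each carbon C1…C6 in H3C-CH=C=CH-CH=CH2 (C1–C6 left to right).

C1 (4 σ bonds) has steric number 4: sp3.
C2 is sp2: 3 σ bonds, plus one π bond, 3 electron-density regions.
C3 carries 2 σ bonds, plus two π bonds, giving a steric number of 2, so it is sp.
C4 (3 σ bonds, plus one π bond) has steric number 3: sp2.
C5 (3 σ bonds, plus one π bond) has steric number 3: sp2.
C6 is sp2: 3 σ bonds, plus one π bond, 3 electron-density regions.

C1 sp3, C2 sp2, C3 sp, C4 sp2, C5 sp2, C6 sp2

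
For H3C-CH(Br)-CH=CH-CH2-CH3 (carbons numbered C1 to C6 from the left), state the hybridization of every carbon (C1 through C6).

C1 sp3, C2 sp3, C3 sp2, C4 sp2, C5 sp3, C6 sp3

C1 — 4 σ bonds. Steric number 4, so sp3.
C2: 4 σ bonds — 4 electron domains, sp3.
C3 carries 3 σ bonds, plus one π bond, giving a steric number of 3, so it is sp2.
C4 — 3 σ bonds, plus one π bond. Steric number 3, so sp2.
C5 (4 σ bonds) has steric number 4: sp3.
C6: 4 σ bonds; 4 regions of electron density → sp3.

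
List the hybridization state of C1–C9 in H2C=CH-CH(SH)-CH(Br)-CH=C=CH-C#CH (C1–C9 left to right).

C1 carries 3 σ bonds, plus one π bond, giving a steric number of 3, so it is sp2.
C2: 3 σ bonds, plus one π bond — 3 electron domains, sp2.
C3: 4 σ bonds; 4 regions of electron density → sp3.
C4: 4 σ bonds; 4 regions of electron density → sp3.
C5 has 3 σ bonds, plus one π bond: steric number 3 → sp2.
C6: 2 σ bonds, plus two π bonds; 2 regions of electron density → sp.
C7 has 3 σ bonds, plus one π bond: steric number 3 → sp2.
C8 is sp: 2 σ bonds, plus two π bonds, 2 electron-density regions.
C9 is sp: 2 σ bonds, plus two π bonds, 2 electron-density regions.

C1 sp2, C2 sp2, C3 sp3, C4 sp3, C5 sp2, C6 sp, C7 sp2, C8 sp, C9 sp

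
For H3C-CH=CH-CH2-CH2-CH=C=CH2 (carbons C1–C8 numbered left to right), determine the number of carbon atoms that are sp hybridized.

1

C1: sp3
C2: sp2
C3: sp2
C4: sp3
C5: sp3
C6: sp2
C7: sp ✓
C8: sp2
C7 → 1 sp carbon.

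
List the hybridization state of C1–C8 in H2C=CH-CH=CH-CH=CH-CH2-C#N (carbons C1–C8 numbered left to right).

C1 sp2, C2 sp2, C3 sp2, C4 sp2, C5 sp2, C6 sp2, C7 sp3, C8 sp

C1: 3 σ bonds, plus one π bond; 3 regions of electron density → sp2.
C2 (3 σ bonds, plus one π bond) has steric number 3: sp2.
C3 carries 3 σ bonds, plus one π bond, giving a steric number of 3, so it is sp2.
C4 is sp2: 3 σ bonds, plus one π bond, 3 electron-density regions.
C5 — 3 σ bonds, plus one π bond. Steric number 3, so sp2.
C6 — 3 σ bonds, plus one π bond. Steric number 3, so sp2.
C7 has 4 σ bonds: steric number 4 → sp3.
C8 has 2 σ bonds, plus two π bonds: steric number 2 → sp.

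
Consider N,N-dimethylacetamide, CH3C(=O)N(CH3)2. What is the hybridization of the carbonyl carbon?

sp^2

The carbonyl carbon carries 3 σ bonds, plus one π bond, giving a steric number of 3, so it is sp2.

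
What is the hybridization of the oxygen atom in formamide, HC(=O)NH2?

sp²

The oxygen atom carries 1 σ bond and 2 lone pairs, plus one π bond, giving a steric number of 3, so it is sp2.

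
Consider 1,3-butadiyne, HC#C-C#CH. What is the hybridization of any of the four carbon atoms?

Every carbon is part of a C≡C triple bond: two σ regions → sp.

sp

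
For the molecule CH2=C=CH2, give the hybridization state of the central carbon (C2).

sp

Two σ bonds and two π bonds (one to each neighbour) → sp.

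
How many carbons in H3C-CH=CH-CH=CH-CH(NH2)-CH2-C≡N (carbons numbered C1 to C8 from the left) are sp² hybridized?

4

C1: sp3
C2: sp2 ✓
C3: sp2 ✓
C4: sp2 ✓
C5: sp2 ✓
C6: sp3
C7: sp3
C8: sp
C2, C3, C4, C5 → 4 sp2 carbons.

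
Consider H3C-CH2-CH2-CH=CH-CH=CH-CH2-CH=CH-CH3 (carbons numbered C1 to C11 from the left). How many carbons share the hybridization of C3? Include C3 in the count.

5

C3 is sp3 (only σ bonds).
C1: sp3 ✓
C2: sp3 ✓
C3: sp3 ✓
C4: sp2
C5: sp2
C6: sp2
C7: sp2
C8: sp3 ✓
C9: sp2
C10: sp2
C11: sp3 ✓
5 carbons are sp3.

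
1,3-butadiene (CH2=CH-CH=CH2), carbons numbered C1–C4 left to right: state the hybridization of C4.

C4 is sp2: 3 σ bonds, plus one π bond, 3 electron-density regions.

sp2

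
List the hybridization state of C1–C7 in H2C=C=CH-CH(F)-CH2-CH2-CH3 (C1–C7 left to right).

C1: 3 σ bonds, plus one π bond — 3 electron domains, sp2.
C2: 2 σ bonds, plus two π bonds; 2 regions of electron density → sp.
C3 is sp2: 3 σ bonds, plus one π bond, 3 electron-density regions.
C4 has 4 σ bonds: steric number 4 → sp3.
C5 (4 σ bonds) has steric number 4: sp3.
C6: 4 σ bonds; 4 regions of electron density → sp3.
C7 has 4 σ bonds: steric number 4 → sp3.

C1 sp2, C2 sp, C3 sp2, C4 sp3, C5 sp3, C6 sp3, C7 sp3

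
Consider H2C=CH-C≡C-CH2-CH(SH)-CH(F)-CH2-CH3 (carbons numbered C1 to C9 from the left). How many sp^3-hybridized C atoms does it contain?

C1: sp2
C2: sp2
C3: sp
C4: sp
C5: sp3 ✓
C6: sp3 ✓
C7: sp3 ✓
C8: sp3 ✓
C9: sp3 ✓
C5, C6, C7, C8, C9 → 5 sp3 carbons.

5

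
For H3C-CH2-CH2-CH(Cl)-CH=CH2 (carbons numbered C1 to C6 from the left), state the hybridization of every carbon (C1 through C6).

C1 sp3, C2 sp3, C3 sp3, C4 sp3, C5 sp2, C6 sp2

C1 — 4 σ bonds. Steric number 4, so sp3.
C2: 4 σ bonds; 4 regions of electron density → sp3.
C3 carries 4 σ bonds, giving a steric number of 4, so it is sp3.
C4: 4 σ bonds — 4 electron domains, sp3.
C5: 3 σ bonds, plus one π bond; 3 regions of electron density → sp2.
C6 (3 σ bonds, plus one π bond) has steric number 3: sp2.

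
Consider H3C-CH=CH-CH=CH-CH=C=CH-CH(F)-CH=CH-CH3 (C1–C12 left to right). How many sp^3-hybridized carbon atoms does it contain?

3

C1: sp3 ✓
C2: sp2
C3: sp2
C4: sp2
C5: sp2
C6: sp2
C7: sp
C8: sp2
C9: sp3 ✓
C10: sp2
C11: sp2
C12: sp3 ✓
C1, C9, C12 → 3 sp3 carbons.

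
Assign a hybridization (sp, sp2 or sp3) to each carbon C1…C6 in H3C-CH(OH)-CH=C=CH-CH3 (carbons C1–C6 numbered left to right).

C1 has 4 σ bonds: steric number 4 → sp3.
C2 has 4 σ bonds: steric number 4 → sp3.
C3: 3 σ bonds, plus one π bond; 3 regions of electron density → sp2.
C4 (2 σ bonds, plus two π bonds) has steric number 2: sp.
C5 (3 σ bonds, plus one π bond) has steric number 3: sp2.
C6 — 4 σ bonds. Steric number 4, so sp3.

C1 sp3, C2 sp3, C3 sp2, C4 sp, C5 sp2, C6 sp3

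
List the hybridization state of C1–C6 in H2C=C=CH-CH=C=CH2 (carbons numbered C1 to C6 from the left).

C1 sp2, C2 sp, C3 sp2, C4 sp2, C5 sp, C6 sp2

C1 (3 σ bonds, plus one π bond) has steric number 3: sp2.
C2 (2 σ bonds, plus two π bonds) has steric number 2: sp.
C3: 3 σ bonds, plus one π bond; 3 regions of electron density → sp2.
C4 carries 3 σ bonds, plus one π bond, giving a steric number of 3, so it is sp2.
C5 — 2 σ bonds, plus two π bonds. Steric number 2, so sp.
C6: 3 σ bonds, plus one π bond — 3 electron domains, sp2.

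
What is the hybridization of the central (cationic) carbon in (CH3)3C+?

sp²

Three σ bonds and an empty p orbital; no lone pair → steric number 3 → sp2 and planar.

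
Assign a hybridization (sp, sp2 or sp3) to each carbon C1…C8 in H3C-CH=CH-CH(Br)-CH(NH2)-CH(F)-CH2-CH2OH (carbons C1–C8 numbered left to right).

C1: 4 σ bonds; 4 regions of electron density → sp3.
C2 is sp2: 3 σ bonds, plus one π bond, 3 electron-density regions.
C3 carries 3 σ bonds, plus one π bond, giving a steric number of 3, so it is sp2.
C4 has 4 σ bonds: steric number 4 → sp3.
C5: 4 σ bonds; 4 regions of electron density → sp3.
C6: 4 σ bonds; 4 regions of electron density → sp3.
C7 — 4 σ bonds. Steric number 4, so sp3.
C8: 4 σ bonds; 4 regions of electron density → sp3.

C1 sp3, C2 sp2, C3 sp2, C4 sp3, C5 sp3, C6 sp3, C7 sp3, C8 sp3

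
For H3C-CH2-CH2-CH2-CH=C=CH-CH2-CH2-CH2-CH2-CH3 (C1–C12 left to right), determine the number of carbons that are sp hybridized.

1

C1: sp3
C2: sp3
C3: sp3
C4: sp3
C5: sp2
C6: sp ✓
C7: sp2
C8: sp3
C9: sp3
C10: sp3
C11: sp3
C12: sp3
C6 → 1 sp carbon.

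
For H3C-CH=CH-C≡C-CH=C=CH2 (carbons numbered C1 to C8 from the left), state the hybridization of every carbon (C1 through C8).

C1 has 4 σ bonds: steric number 4 → sp3.
C2 has 3 σ bonds, plus one π bond: steric number 3 → sp2.
C3: 3 σ bonds, plus one π bond — 3 electron domains, sp2.
C4: 2 σ bonds, plus two π bonds; 2 regions of electron density → sp.
C5 (2 σ bonds, plus two π bonds) has steric number 2: sp.
C6 is sp2: 3 σ bonds, plus one π bond, 3 electron-density regions.
C7 — 2 σ bonds, plus two π bonds. Steric number 2, so sp.
C8: 3 σ bonds, plus one π bond; 3 regions of electron density → sp2.

C1 sp3, C2 sp2, C3 sp2, C4 sp, C5 sp, C6 sp2, C7 sp, C8 sp2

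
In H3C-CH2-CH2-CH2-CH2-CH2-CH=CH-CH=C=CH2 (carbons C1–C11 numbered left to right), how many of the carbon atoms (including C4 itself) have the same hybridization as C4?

6

C4 is sp3 (only σ bonds).
C1: sp3 ✓
C2: sp3 ✓
C3: sp3 ✓
C4: sp3 ✓
C5: sp3 ✓
C6: sp3 ✓
C7: sp2
C8: sp2
C9: sp2
C10: sp
C11: sp2
6 carbons are sp3.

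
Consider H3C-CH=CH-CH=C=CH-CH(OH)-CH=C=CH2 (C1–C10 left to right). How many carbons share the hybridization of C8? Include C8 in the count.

C8 is sp2 (one π bond).
C1: sp3
C2: sp2 ✓
C3: sp2 ✓
C4: sp2 ✓
C5: sp
C6: sp2 ✓
C7: sp3
C8: sp2 ✓
C9: sp
C10: sp2 ✓
6 carbons are sp2.

6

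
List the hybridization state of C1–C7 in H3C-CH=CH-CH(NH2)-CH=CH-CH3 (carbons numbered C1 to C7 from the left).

C1: 4 σ bonds — 4 electron domains, sp3.
C2: 3 σ bonds, plus one π bond — 3 electron domains, sp2.
C3 (3 σ bonds, plus one π bond) has steric number 3: sp2.
C4 is sp3: 4 σ bonds, 4 electron-density regions.
C5 (3 σ bonds, plus one π bond) has steric number 3: sp2.
C6 (3 σ bonds, plus one π bond) has steric number 3: sp2.
C7 — 4 σ bonds. Steric number 4, so sp3.

C1 sp3, C2 sp2, C3 sp2, C4 sp3, C5 sp2, C6 sp2, C7 sp3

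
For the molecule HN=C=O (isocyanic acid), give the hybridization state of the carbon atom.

sp

The carbon atom has 2 σ bonds, plus two π bonds: steric number 2 → sp.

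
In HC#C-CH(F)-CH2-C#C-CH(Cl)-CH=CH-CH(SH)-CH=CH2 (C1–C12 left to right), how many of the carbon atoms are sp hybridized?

C1: sp ✓
C2: sp ✓
C3: sp3
C4: sp3
C5: sp ✓
C6: sp ✓
C7: sp3
C8: sp2
C9: sp2
C10: sp3
C11: sp2
C12: sp2
C1, C2, C5, C6 → 4 sp carbons.

4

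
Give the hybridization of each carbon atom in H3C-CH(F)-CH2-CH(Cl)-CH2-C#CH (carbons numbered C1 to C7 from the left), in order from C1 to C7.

C1 sp3, C2 sp3, C3 sp3, C4 sp3, C5 sp3, C6 sp, C7 sp

C1: 4 σ bonds; 4 regions of electron density → sp3.
C2 (4 σ bonds) has steric number 4: sp3.
C3: 4 σ bonds; 4 regions of electron density → sp3.
C4: 4 σ bonds — 4 electron domains, sp3.
C5: 4 σ bonds — 4 electron domains, sp3.
C6 (2 σ bonds, plus two π bonds) has steric number 2: sp.
C7 (2 σ bonds, plus two π bonds) has steric number 2: sp.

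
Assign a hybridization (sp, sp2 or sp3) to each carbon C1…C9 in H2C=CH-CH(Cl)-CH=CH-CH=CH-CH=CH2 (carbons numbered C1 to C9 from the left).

C1 sp2, C2 sp2, C3 sp3, C4 sp2, C5 sp2, C6 sp2, C7 sp2, C8 sp2, C9 sp2

C1 (3 σ bonds, plus one π bond) has steric number 3: sp2.
C2 is sp2: 3 σ bonds, plus one π bond, 3 electron-density regions.
C3 — 4 σ bonds. Steric number 4, so sp3.
C4 — 3 σ bonds, plus one π bond. Steric number 3, so sp2.
C5 — 3 σ bonds, plus one π bond. Steric number 3, so sp2.
C6 has 3 σ bonds, plus one π bond: steric number 3 → sp2.
C7 — 3 σ bonds, plus one π bond. Steric number 3, so sp2.
C8 (3 σ bonds, plus one π bond) has steric number 3: sp2.
C9: 3 σ bonds, plus one π bond; 3 regions of electron density → sp2.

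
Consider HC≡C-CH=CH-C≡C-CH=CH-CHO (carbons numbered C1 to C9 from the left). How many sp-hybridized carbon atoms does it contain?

4

C1: sp ✓
C2: sp ✓
C3: sp2
C4: sp2
C5: sp ✓
C6: sp ✓
C7: sp2
C8: sp2
C9: sp2
C1, C2, C5, C6 → 4 sp carbons.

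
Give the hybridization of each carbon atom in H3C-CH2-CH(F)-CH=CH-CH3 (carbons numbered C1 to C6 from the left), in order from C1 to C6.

C1 is sp3: 4 σ bonds, 4 electron-density regions.
C2 is sp3: 4 σ bonds, 4 electron-density regions.
C3 — 4 σ bonds. Steric number 4, so sp3.
C4: 3 σ bonds, plus one π bond; 3 regions of electron density → sp2.
C5 has 3 σ bonds, plus one π bond: steric number 3 → sp2.
C6 carries 4 σ bonds, giving a steric number of 4, so it is sp3.

C1 sp3, C2 sp3, C3 sp3, C4 sp2, C5 sp2, C6 sp3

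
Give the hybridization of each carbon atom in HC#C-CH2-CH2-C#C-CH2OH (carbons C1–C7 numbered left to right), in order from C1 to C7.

C1 carries 2 σ bonds, plus two π bonds, giving a steric number of 2, so it is sp.
C2 carries 2 σ bonds, plus two π bonds, giving a steric number of 2, so it is sp.
C3 (4 σ bonds) has steric number 4: sp3.
C4 — 4 σ bonds. Steric number 4, so sp3.
C5: 2 σ bonds, plus two π bonds; 2 regions of electron density → sp.
C6: 2 σ bonds, plus two π bonds; 2 regions of electron density → sp.
C7 is sp3: 4 σ bonds, 4 electron-density regions.

C1 sp, C2 sp, C3 sp3, C4 sp3, C5 sp, C6 sp, C7 sp3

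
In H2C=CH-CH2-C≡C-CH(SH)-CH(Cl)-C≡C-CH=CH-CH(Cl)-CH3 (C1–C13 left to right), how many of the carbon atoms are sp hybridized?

C1: sp2
C2: sp2
C3: sp3
C4: sp ✓
C5: sp ✓
C6: sp3
C7: sp3
C8: sp ✓
C9: sp ✓
C10: sp2
C11: sp2
C12: sp3
C13: sp3
C4, C5, C8, C9 → 4 sp carbons.

4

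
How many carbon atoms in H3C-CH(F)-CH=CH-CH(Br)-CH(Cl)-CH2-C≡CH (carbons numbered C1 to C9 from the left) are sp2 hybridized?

C1: sp3
C2: sp3
C3: sp2 ✓
C4: sp2 ✓
C5: sp3
C6: sp3
C7: sp3
C8: sp
C9: sp
C3, C4 → 2 sp2 carbons.

2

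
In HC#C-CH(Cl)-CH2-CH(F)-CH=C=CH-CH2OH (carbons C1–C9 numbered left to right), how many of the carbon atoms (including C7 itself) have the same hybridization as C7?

C7 is sp (two π bonds).
C1: sp ✓
C2: sp ✓
C3: sp3
C4: sp3
C5: sp3
C6: sp2
C7: sp ✓
C8: sp2
C9: sp3
3 carbons are sp.

3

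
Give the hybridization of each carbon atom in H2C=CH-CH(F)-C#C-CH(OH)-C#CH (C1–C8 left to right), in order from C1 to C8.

C1 — 3 σ bonds, plus one π bond. Steric number 3, so sp2.
C2 has 3 σ bonds, plus one π bond: steric number 3 → sp2.
C3 — 4 σ bonds. Steric number 4, so sp3.
C4: 2 σ bonds, plus two π bonds; 2 regions of electron density → sp.
C5 is sp: 2 σ bonds, plus two π bonds, 2 electron-density regions.
C6 has 4 σ bonds: steric number 4 → sp3.
C7 carries 2 σ bonds, plus two π bonds, giving a steric number of 2, so it is sp.
C8 has 2 σ bonds, plus two π bonds: steric number 2 → sp.

C1 sp2, C2 sp2, C3 sp3, C4 sp, C5 sp, C6 sp3, C7 sp, C8 sp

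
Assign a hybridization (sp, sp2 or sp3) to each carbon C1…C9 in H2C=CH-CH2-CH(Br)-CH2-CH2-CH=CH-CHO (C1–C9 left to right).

C1 (3 σ bonds, plus one π bond) has steric number 3: sp2.
C2: 3 σ bonds, plus one π bond — 3 electron domains, sp2.
C3 has 4 σ bonds: steric number 4 → sp3.
C4 — 4 σ bonds. Steric number 4, so sp3.
C5: 4 σ bonds — 4 electron domains, sp3.
C6: 4 σ bonds; 4 regions of electron density → sp3.
C7 is sp2: 3 σ bonds, plus one π bond, 3 electron-density regions.
C8 — 3 σ bonds, plus one π bond. Steric number 3, so sp2.
C9 is sp2: 3 σ bonds, plus one π bond, 3 electron-density regions.

C1 sp2, C2 sp2, C3 sp3, C4 sp3, C5 sp3, C6 sp3, C7 sp2, C8 sp2, C9 sp2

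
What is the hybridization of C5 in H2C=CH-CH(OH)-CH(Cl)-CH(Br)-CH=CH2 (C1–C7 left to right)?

sp³

C5: 4 σ bonds — 4 electron domains, sp3.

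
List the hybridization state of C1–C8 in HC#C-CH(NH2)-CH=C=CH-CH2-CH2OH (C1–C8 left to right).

C1 is sp: 2 σ bonds, plus two π bonds, 2 electron-density regions.
C2 (2 σ bonds, plus two π bonds) has steric number 2: sp.
C3: 4 σ bonds; 4 regions of electron density → sp3.
C4 is sp2: 3 σ bonds, plus one π bond, 3 electron-density regions.
C5: 2 σ bonds, plus two π bonds — 2 electron domains, sp.
C6: 3 σ bonds, plus one π bond; 3 regions of electron density → sp2.
C7 is sp3: 4 σ bonds, 4 electron-density regions.
C8: 4 σ bonds; 4 regions of electron density → sp3.

C1 sp, C2 sp, C3 sp3, C4 sp2, C5 sp, C6 sp2, C7 sp3, C8 sp3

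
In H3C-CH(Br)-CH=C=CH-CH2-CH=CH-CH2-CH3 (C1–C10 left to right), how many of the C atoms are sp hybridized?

C1: sp3
C2: sp3
C3: sp2
C4: sp ✓
C5: sp2
C6: sp3
C7: sp2
C8: sp2
C9: sp3
C10: sp3
C4 → 1 sp carbon.

1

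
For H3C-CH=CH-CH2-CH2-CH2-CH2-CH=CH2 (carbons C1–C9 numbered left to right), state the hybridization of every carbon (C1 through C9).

C1 sp3, C2 sp2, C3 sp2, C4 sp3, C5 sp3, C6 sp3, C7 sp3, C8 sp2, C9 sp2

C1 — 4 σ bonds. Steric number 4, so sp3.
C2: 3 σ bonds, plus one π bond; 3 regions of electron density → sp2.
C3 — 3 σ bonds, plus one π bond. Steric number 3, so sp2.
C4 (4 σ bonds) has steric number 4: sp3.
C5 — 4 σ bonds. Steric number 4, so sp3.
C6 has 4 σ bonds: steric number 4 → sp3.
C7 has 4 σ bonds: steric number 4 → sp3.
C8 carries 3 σ bonds, plus one π bond, giving a steric number of 3, so it is sp2.
C9 carries 3 σ bonds, plus one π bond, giving a steric number of 3, so it is sp2.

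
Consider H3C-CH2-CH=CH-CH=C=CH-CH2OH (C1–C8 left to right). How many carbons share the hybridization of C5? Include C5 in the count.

4

C5 is sp2 (one π bond).
C1: sp3
C2: sp3
C3: sp2 ✓
C4: sp2 ✓
C5: sp2 ✓
C6: sp
C7: sp2 ✓
C8: sp3
4 carbons are sp2.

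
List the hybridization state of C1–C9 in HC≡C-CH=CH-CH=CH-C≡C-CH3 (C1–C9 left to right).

C1 carries 2 σ bonds, plus two π bonds, giving a steric number of 2, so it is sp.
C2 has 2 σ bonds, plus two π bonds: steric number 2 → sp.
C3 carries 3 σ bonds, plus one π bond, giving a steric number of 3, so it is sp2.
C4 (3 σ bonds, plus one π bond) has steric number 3: sp2.
C5 — 3 σ bonds, plus one π bond. Steric number 3, so sp2.
C6 is sp2: 3 σ bonds, plus one π bond, 3 electron-density regions.
C7 — 2 σ bonds, plus two π bonds. Steric number 2, so sp.
C8: 2 σ bonds, plus two π bonds; 2 regions of electron density → sp.
C9 carries 4 σ bonds, giving a steric number of 4, so it is sp3.

C1 sp, C2 sp, C3 sp2, C4 sp2, C5 sp2, C6 sp2, C7 sp, C8 sp, C9 sp3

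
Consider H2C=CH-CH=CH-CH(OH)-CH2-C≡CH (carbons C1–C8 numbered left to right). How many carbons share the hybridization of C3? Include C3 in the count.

4

C3 is sp2 (one π bond).
C1: sp2 ✓
C2: sp2 ✓
C3: sp2 ✓
C4: sp2 ✓
C5: sp3
C6: sp3
C7: sp
C8: sp
4 carbons are sp2.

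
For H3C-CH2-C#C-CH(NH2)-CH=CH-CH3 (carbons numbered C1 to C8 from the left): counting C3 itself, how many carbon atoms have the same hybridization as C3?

2

C3 is sp (two π bonds).
C1: sp3
C2: sp3
C3: sp ✓
C4: sp ✓
C5: sp3
C6: sp2
C7: sp2
C8: sp3
2 carbons are sp.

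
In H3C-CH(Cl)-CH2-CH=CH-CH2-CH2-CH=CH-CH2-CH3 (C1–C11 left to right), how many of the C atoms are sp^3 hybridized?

7

C1: sp3 ✓
C2: sp3 ✓
C3: sp3 ✓
C4: sp2
C5: sp2
C6: sp3 ✓
C7: sp3 ✓
C8: sp2
C9: sp2
C10: sp3 ✓
C11: sp3 ✓
C1, C2, C3, C6, C7, C10, C11 → 7 sp3 carbons.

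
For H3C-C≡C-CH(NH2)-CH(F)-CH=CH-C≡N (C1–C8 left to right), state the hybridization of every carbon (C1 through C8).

C1 sp3, C2 sp, C3 sp, C4 sp3, C5 sp3, C6 sp2, C7 sp2, C8 sp

C1: 4 σ bonds — 4 electron domains, sp3.
C2: 2 σ bonds, plus two π bonds — 2 electron domains, sp.
C3 (2 σ bonds, plus two π bonds) has steric number 2: sp.
C4 is sp3: 4 σ bonds, 4 electron-density regions.
C5 carries 4 σ bonds, giving a steric number of 4, so it is sp3.
C6 carries 3 σ bonds, plus one π bond, giving a steric number of 3, so it is sp2.
C7 is sp2: 3 σ bonds, plus one π bond, 3 electron-density regions.
C8 has 2 σ bonds, plus two π bonds: steric number 2 → sp.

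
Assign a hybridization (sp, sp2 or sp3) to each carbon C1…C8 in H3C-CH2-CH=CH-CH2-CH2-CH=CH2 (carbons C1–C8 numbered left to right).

C1 sp3, C2 sp3, C3 sp2, C4 sp2, C5 sp3, C6 sp3, C7 sp2, C8 sp2

C1 is sp3: 4 σ bonds, 4 electron-density regions.
C2 carries 4 σ bonds, giving a steric number of 4, so it is sp3.
C3 (3 σ bonds, plus one π bond) has steric number 3: sp2.
C4 is sp2: 3 σ bonds, plus one π bond, 3 electron-density regions.
C5: 4 σ bonds; 4 regions of electron density → sp3.
C6 (4 σ bonds) has steric number 4: sp3.
C7 has 3 σ bonds, plus one π bond: steric number 3 → sp2.
C8 is sp2: 3 σ bonds, plus one π bond, 3 electron-density regions.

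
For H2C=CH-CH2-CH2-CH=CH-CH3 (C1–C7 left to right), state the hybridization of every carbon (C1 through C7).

C1 (3 σ bonds, plus one π bond) has steric number 3: sp2.
C2 is sp2: 3 σ bonds, plus one π bond, 3 electron-density regions.
C3 (4 σ bonds) has steric number 4: sp3.
C4 — 4 σ bonds. Steric number 4, so sp3.
C5: 3 σ bonds, plus one π bond; 3 regions of electron density → sp2.
C6 is sp2: 3 σ bonds, plus one π bond, 3 electron-density regions.
C7 (4 σ bonds) has steric number 4: sp3.

C1 sp2, C2 sp2, C3 sp3, C4 sp3, C5 sp2, C6 sp2, C7 sp3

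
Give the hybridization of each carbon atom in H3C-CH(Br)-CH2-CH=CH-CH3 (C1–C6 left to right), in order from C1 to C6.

C1: 4 σ bonds — 4 electron domains, sp3.
C2: 4 σ bonds — 4 electron domains, sp3.
C3 has 4 σ bonds: steric number 4 → sp3.
C4 has 3 σ bonds, plus one π bond: steric number 3 → sp2.
C5 has 3 σ bonds, plus one π bond: steric number 3 → sp2.
C6 has 4 σ bonds: steric number 4 → sp3.

C1 sp3, C2 sp3, C3 sp3, C4 sp2, C5 sp2, C6 sp3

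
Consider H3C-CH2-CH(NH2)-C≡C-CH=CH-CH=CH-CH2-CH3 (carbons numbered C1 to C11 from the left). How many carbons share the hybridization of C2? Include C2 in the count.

C2 is sp3 (only σ bonds).
C1: sp3 ✓
C2: sp3 ✓
C3: sp3 ✓
C4: sp
C5: sp
C6: sp2
C7: sp2
C8: sp2
C9: sp2
C10: sp3 ✓
C11: sp3 ✓
5 carbons are sp3.

5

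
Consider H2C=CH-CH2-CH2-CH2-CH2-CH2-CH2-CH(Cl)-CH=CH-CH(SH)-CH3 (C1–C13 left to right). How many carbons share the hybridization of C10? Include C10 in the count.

C10 is sp2 (one π bond).
C1: sp2 ✓
C2: sp2 ✓
C3: sp3
C4: sp3
C5: sp3
C6: sp3
C7: sp3
C8: sp3
C9: sp3
C10: sp2 ✓
C11: sp2 ✓
C12: sp3
C13: sp3
4 carbons are sp2.

4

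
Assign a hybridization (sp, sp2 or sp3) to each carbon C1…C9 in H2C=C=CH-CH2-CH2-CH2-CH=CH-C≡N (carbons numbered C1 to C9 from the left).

C1 — 3 σ bonds, plus one π bond. Steric number 3, so sp2.
C2: 2 σ bonds, plus two π bonds — 2 electron domains, sp.
C3 has 3 σ bonds, plus one π bond: steric number 3 → sp2.
C4 has 4 σ bonds: steric number 4 → sp3.
C5: 4 σ bonds; 4 regions of electron density → sp3.
C6: 4 σ bonds — 4 electron domains, sp3.
C7: 3 σ bonds, plus one π bond — 3 electron domains, sp2.
C8 — 3 σ bonds, plus one π bond. Steric number 3, so sp2.
C9 carries 2 σ bonds, plus two π bonds, giving a steric number of 2, so it is sp.

C1 sp2, C2 sp, C3 sp2, C4 sp3, C5 sp3, C6 sp3, C7 sp2, C8 sp2, C9 sp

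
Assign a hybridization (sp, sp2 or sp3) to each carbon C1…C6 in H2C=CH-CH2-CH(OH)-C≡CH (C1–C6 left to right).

C1: 3 σ bonds, plus one π bond — 3 electron domains, sp2.
C2 is sp2: 3 σ bonds, plus one π bond, 3 electron-density regions.
C3 carries 4 σ bonds, giving a steric number of 4, so it is sp3.
C4: 4 σ bonds; 4 regions of electron density → sp3.
C5: 2 σ bonds, plus two π bonds — 2 electron domains, sp.
C6 is sp: 2 σ bonds, plus two π bonds, 2 electron-density regions.

C1 sp2, C2 sp2, C3 sp3, C4 sp3, C5 sp, C6 sp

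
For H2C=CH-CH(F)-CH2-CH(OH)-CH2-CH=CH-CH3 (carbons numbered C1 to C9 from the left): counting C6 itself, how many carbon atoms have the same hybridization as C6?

C6 is sp3 (only σ bonds).
C1: sp2
C2: sp2
C3: sp3 ✓
C4: sp3 ✓
C5: sp3 ✓
C6: sp3 ✓
C7: sp2
C8: sp2
C9: sp3 ✓
5 carbons are sp3.

5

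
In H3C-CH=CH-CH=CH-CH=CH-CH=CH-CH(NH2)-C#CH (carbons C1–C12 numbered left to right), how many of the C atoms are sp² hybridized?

C1: sp3
C2: sp2 ✓
C3: sp2 ✓
C4: sp2 ✓
C5: sp2 ✓
C6: sp2 ✓
C7: sp2 ✓
C8: sp2 ✓
C9: sp2 ✓
C10: sp3
C11: sp
C12: sp
C2, C3, C4, C5, C6, C7, C8, C9 → 8 sp2 carbons.

8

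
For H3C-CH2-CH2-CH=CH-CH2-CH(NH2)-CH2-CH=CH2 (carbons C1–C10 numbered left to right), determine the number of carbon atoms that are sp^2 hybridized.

C1: sp3
C2: sp3
C3: sp3
C4: sp2 ✓
C5: sp2 ✓
C6: sp3
C7: sp3
C8: sp3
C9: sp2 ✓
C10: sp2 ✓
C4, C5, C9, C10 → 4 sp2 carbons.

4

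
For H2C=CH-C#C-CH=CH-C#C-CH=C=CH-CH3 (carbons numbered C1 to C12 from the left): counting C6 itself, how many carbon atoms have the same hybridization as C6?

C6 is sp2 (one π bond).
C1: sp2 ✓
C2: sp2 ✓
C3: sp
C4: sp
C5: sp2 ✓
C6: sp2 ✓
C7: sp
C8: sp
C9: sp2 ✓
C10: sp
C11: sp2 ✓
C12: sp3
6 carbons are sp2.

6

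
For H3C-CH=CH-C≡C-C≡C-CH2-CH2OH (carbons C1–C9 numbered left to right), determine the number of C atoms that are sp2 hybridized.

2

C1: sp3
C2: sp2 ✓
C3: sp2 ✓
C4: sp
C5: sp
C6: sp
C7: sp
C8: sp3
C9: sp3
C2, C3 → 2 sp2 carbons.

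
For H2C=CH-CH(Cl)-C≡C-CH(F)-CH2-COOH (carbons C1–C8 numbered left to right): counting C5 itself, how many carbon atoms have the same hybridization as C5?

2

C5 is sp (two π bonds).
C1: sp2
C2: sp2
C3: sp3
C4: sp ✓
C5: sp ✓
C6: sp3
C7: sp3
C8: sp2
2 carbons are sp.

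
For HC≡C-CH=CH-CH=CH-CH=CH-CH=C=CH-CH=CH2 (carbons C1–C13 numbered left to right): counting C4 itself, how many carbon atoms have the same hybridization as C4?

C4 is sp2 (one π bond).
C1: sp
C2: sp
C3: sp2 ✓
C4: sp2 ✓
C5: sp2 ✓
C6: sp2 ✓
C7: sp2 ✓
C8: sp2 ✓
C9: sp2 ✓
C10: sp
C11: sp2 ✓
C12: sp2 ✓
C13: sp2 ✓
10 carbons are sp2.

10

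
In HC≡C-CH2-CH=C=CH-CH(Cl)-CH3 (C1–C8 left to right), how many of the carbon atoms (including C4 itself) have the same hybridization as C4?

C4 is sp2 (one π bond).
C1: sp
C2: sp
C3: sp3
C4: sp2 ✓
C5: sp
C6: sp2 ✓
C7: sp3
C8: sp3
2 carbons are sp2.

2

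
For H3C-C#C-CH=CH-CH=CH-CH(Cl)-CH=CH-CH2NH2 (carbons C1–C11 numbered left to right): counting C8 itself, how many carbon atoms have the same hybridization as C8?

C8 is sp3 (only σ bonds).
C1: sp3 ✓
C2: sp
C3: sp
C4: sp2
C5: sp2
C6: sp2
C7: sp2
C8: sp3 ✓
C9: sp2
C10: sp2
C11: sp3 ✓
3 carbons are sp3.

3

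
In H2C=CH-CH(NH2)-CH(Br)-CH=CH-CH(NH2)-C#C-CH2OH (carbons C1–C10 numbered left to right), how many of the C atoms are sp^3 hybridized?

C1: sp2
C2: sp2
C3: sp3 ✓
C4: sp3 ✓
C5: sp2
C6: sp2
C7: sp3 ✓
C8: sp
C9: sp
C10: sp3 ✓
C3, C4, C7, C10 → 4 sp3 carbons.

4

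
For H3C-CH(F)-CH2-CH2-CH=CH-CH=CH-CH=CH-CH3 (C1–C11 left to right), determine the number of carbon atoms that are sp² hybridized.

6

C1: sp3
C2: sp3
C3: sp3
C4: sp3
C5: sp2 ✓
C6: sp2 ✓
C7: sp2 ✓
C8: sp2 ✓
C9: sp2 ✓
C10: sp2 ✓
C11: sp3
C5, C6, C7, C8, C9, C10 → 6 sp2 carbons.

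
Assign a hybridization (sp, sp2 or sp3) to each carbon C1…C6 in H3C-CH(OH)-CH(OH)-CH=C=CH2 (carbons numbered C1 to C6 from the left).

C1 sp3, C2 sp3, C3 sp3, C4 sp2, C5 sp, C6 sp2

C1: 4 σ bonds; 4 regions of electron density → sp3.
C2 has 4 σ bonds: steric number 4 → sp3.
C3 has 4 σ bonds: steric number 4 → sp3.
C4 (3 σ bonds, plus one π bond) has steric number 3: sp2.
C5: 2 σ bonds, plus two π bonds — 2 electron domains, sp.
C6 — 3 σ bonds, plus one π bond. Steric number 3, so sp2.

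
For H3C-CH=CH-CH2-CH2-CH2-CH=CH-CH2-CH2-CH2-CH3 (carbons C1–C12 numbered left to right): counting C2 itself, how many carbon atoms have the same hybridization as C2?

C2 is sp2 (one π bond).
C1: sp3
C2: sp2 ✓
C3: sp2 ✓
C4: sp3
C5: sp3
C6: sp3
C7: sp2 ✓
C8: sp2 ✓
C9: sp3
C10: sp3
C11: sp3
C12: sp3
4 carbons are sp2.

4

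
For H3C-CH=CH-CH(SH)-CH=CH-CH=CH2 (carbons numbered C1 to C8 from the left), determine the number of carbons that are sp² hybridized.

C1: sp3
C2: sp2 ✓
C3: sp2 ✓
C4: sp3
C5: sp2 ✓
C6: sp2 ✓
C7: sp2 ✓
C8: sp2 ✓
C2, C3, C5, C6, C7, C8 → 6 sp2 carbons.

6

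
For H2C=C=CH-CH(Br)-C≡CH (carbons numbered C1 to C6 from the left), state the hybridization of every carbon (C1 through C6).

C1 — 3 σ bonds, plus one π bond. Steric number 3, so sp2.
C2: 2 σ bonds, plus two π bonds; 2 regions of electron density → sp.
C3 carries 3 σ bonds, plus one π bond, giving a steric number of 3, so it is sp2.
C4 — 4 σ bonds. Steric number 4, so sp3.
C5 carries 2 σ bonds, plus two π bonds, giving a steric number of 2, so it is sp.
C6 has 2 σ bonds, plus two π bonds: steric number 2 → sp.

C1 sp2, C2 sp, C3 sp2, C4 sp3, C5 sp, C6 sp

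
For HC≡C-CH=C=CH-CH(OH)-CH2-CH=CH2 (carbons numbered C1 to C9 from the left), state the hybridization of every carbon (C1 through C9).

C1 sp, C2 sp, C3 sp2, C4 sp, C5 sp2, C6 sp3, C7 sp3, C8 sp2, C9 sp2

C1 carries 2 σ bonds, plus two π bonds, giving a steric number of 2, so it is sp.
C2 — 2 σ bonds, plus two π bonds. Steric number 2, so sp.
C3: 3 σ bonds, plus one π bond — 3 electron domains, sp2.
C4 carries 2 σ bonds, plus two π bonds, giving a steric number of 2, so it is sp.
C5: 3 σ bonds, plus one π bond — 3 electron domains, sp2.
C6: 4 σ bonds; 4 regions of electron density → sp3.
C7: 4 σ bonds — 4 electron domains, sp3.
C8: 3 σ bonds, plus one π bond — 3 electron domains, sp2.
C9 is sp2: 3 σ bonds, plus one π bond, 3 electron-density regions.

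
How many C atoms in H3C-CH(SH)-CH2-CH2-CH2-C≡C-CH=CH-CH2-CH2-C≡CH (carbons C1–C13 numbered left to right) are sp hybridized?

4

C1: sp3
C2: sp3
C3: sp3
C4: sp3
C5: sp3
C6: sp ✓
C7: sp ✓
C8: sp2
C9: sp2
C10: sp3
C11: sp3
C12: sp ✓
C13: sp ✓
C6, C7, C12, C13 → 4 sp carbons.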